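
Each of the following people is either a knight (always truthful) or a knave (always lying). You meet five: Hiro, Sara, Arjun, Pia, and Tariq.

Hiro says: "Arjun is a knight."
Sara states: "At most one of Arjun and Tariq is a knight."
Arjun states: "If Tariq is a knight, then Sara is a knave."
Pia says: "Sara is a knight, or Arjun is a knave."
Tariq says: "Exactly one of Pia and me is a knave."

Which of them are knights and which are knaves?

Hiro: knight, Sara: knave, Arjun: knight, Pia: knave, Tariq: knight

Consider Hiro. Suppose Hiro is a knave.
Then no assignment of the remaining roles makes every statement match its speaker's type — contradiction.
So Hiro is a knight.
Consider Sara. Suppose Sara is a knight.
Then no assignment of the remaining roles makes every statement match its speaker's type — contradiction.
So Sara is a knave.
With that fixed, Arjun's statement is true, so Arjun is a knight.
With that fixed, Pia's statement is false, so Pia is a knave.
Consider Tariq. Suppose Tariq is a knave.
Then Sara's statement comes out true, contradicting Sara being a knave.
So Tariq is a knight.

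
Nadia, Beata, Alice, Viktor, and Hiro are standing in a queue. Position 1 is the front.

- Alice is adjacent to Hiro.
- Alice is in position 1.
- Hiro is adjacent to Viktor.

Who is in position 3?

Viktor

With clues 1–2, Alice and Hiro are ruled out for position 3.
With clues 1–3, Beata and Nadia are ruled out for position 3.
So position 3 is Viktor.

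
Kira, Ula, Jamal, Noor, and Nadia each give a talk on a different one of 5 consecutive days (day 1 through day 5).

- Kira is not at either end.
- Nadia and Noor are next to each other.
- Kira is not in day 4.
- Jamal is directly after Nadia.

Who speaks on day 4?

Nadia

With clues 1–3, Kira is ruled out for day 4.
With clues 1–4, Jamal, Noor, and Ula are ruled out for day 4.
So day 4 is Nadia.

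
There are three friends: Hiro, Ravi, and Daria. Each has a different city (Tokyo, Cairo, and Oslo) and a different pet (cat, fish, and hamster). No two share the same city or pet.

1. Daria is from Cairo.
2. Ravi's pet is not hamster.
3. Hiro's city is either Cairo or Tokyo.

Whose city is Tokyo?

Hiro

Clue 1 rules out Daria for the one with city Tokyo.
With clues 1–3, Ravi is impossible for the one with city Tokyo.
That leaves Hiro.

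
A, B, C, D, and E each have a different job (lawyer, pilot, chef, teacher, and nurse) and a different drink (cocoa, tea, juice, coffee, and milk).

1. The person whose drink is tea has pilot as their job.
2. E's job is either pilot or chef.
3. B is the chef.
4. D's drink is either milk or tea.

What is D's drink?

milk

With clues 1–3, tea is impossible for D's drink.
With clues 1–4, cocoa, coffee, and juice are impossible for D's drink.
That leaves milk.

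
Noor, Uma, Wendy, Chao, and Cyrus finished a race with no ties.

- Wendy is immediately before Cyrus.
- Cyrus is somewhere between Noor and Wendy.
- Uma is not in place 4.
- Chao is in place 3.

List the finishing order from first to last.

Wendy, Cyrus, Chao, Noor, Uma

From clue 1: Wendy is in {1,2,3,4}.
From clues 1–2: Noor is in {3,4,5}.
From clues 1–4: Wendy → place 1, Cyrus → place 2, Chao → place 3, Noor → place 4, Uma → place 5.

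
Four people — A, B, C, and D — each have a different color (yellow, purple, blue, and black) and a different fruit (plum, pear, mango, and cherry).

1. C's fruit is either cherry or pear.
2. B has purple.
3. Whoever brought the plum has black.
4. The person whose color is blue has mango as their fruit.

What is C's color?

yellow

With clues 1–2, purple is impossible for C's color.
With clues 1–3, black is impossible for C's color.
With clues 1–4, blue is impossible for C's color.
That leaves yellow.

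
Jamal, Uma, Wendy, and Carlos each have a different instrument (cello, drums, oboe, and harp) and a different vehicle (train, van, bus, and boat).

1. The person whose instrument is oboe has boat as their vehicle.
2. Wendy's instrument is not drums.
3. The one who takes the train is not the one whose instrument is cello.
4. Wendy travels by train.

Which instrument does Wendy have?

harp

With clues 1–2, drums is impossible for Wendy's instrument.
With clues 1–4, cello and oboe are impossible for Wendy's instrument.
That leaves harp.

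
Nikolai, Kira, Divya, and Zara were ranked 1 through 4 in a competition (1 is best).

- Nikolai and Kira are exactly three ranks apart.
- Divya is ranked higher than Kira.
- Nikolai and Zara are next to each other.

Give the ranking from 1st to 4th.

Nikolai, Zara, Divya, Kira

From clue 1: Nikolai is in {1,4}.
From clues 1–2: Nikolai → rank 1, Kira → rank 4.
From clues 1–3: Zara → rank 2, Divya → rank 3.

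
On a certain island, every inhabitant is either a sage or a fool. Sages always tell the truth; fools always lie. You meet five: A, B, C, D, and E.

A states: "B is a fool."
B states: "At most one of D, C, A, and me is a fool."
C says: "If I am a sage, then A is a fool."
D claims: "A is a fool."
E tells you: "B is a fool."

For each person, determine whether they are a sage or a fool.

Consider A. Suppose A is a sage.
Then whichever role C has, C's statement has the wrong truth value — contradiction.
So A is a fool.
With that fixed, C's statement is true, so C is a sage.
With that fixed, D's statement is true, so D is a sage.
Consider B. Suppose B is a fool.
Then A's statement comes out true, contradicting A being a fool.
So B is a sage.
With that fixed, E's statement is false, so E is a fool.

A: fool, B: sage, C: sage, D: sage, E: fool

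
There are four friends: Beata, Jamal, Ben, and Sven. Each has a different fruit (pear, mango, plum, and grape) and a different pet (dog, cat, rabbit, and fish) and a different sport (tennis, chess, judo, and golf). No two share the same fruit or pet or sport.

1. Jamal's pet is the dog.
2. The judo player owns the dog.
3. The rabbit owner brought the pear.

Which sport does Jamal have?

With clues 1–2, chess, golf, and tennis are impossible for Jamal's sport.
That leaves judo.

judo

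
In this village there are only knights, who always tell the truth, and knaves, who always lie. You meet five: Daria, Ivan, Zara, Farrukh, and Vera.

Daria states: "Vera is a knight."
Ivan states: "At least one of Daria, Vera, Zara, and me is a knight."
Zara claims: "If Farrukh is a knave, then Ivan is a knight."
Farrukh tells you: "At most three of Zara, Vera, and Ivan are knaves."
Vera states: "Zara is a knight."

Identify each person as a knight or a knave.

Daria: knight, Ivan: knight, Zara: knight, Farrukh: knight, Vera: knight

Regardless of anyone's role, Farrukh's statement is true, so Farrukh is a knight.
With that fixed, Zara's statement is true, so Zara is a knight.
With that fixed, Vera's statement is true, so Vera is a knight.
With that fixed, Daria's statement is true, so Daria is a knight.
With that fixed, Ivan's statement is true, so Ivan is a knight.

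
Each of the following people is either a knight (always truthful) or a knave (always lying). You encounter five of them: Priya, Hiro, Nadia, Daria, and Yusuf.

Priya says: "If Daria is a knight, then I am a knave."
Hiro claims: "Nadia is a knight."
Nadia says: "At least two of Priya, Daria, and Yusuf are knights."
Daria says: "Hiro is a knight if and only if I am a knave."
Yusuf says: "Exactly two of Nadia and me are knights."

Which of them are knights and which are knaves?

Consider Priya. Suppose Priya is a knave.
Then Priya's own statement would have to be false, but it can't be — contradiction.
So Priya is a knight.
Consider Hiro. Suppose Hiro is a knight.
Then whichever role Daria has, Daria's statement has the wrong truth value — contradiction.
So Hiro is a knave.
Consider Nadia. Suppose Nadia is a knight.
Then Hiro's statement comes out true, contradicting Hiro being a knave.
So Nadia is a knave.
With that fixed, Yusuf's statement is false, so Yusuf is a knave.
Consider Daria. Suppose Daria is a knight.
Then Priya's statement comes out false, contradicting Priya being a knight.
So Daria is a knave.

Priya: knight, Hiro: knave, Nadia: knave, Daria: knave, Yusuf: knave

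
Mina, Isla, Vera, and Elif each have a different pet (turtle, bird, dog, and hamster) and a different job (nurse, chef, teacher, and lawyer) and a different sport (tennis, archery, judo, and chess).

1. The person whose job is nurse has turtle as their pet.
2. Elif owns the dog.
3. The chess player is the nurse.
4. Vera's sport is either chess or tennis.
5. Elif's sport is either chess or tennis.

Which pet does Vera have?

With clues 1–2, dog is impossible for Vera's pet.
With clues 1–5, bird and hamster are impossible for Vera's pet.
That leaves turtle.

turtle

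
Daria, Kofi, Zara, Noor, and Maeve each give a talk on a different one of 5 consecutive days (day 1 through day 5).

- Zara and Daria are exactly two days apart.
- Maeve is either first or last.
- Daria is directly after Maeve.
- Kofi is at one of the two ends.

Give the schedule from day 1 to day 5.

From clues 1–2: Maeve is in {1,5}.
From clues 1–3: Maeve → day 1, Daria → day 2, Zara → day 4.
From clues 1–4: Noor → day 3, Kofi → day 5.

Maeve, Daria, Noor, Zara, Kofi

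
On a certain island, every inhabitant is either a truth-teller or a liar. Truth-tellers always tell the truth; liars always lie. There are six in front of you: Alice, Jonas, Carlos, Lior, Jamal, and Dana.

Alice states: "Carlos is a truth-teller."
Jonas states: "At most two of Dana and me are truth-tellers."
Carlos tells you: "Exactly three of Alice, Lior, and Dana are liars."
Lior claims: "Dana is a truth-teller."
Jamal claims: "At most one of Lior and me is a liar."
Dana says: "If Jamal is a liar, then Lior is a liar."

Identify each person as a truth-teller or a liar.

Alice: liar, Jonas: truth-teller, Carlos: liar, Lior: truth-teller, Jamal: truth-teller, Dana: truth-teller

Regardless of anyone's role, Jonas's statement is true, so Jonas is a truth-teller.
Consider Alice. Suppose Alice is a truth-teller.
Then no assignment of the remaining roles makes every statement match its speaker's type — contradiction.
So Alice is a liar.
Consider Carlos. Suppose Carlos is a truth-teller.
Then Alice's statement comes out true, contradicting Alice being a liar.
So Carlos is a liar.
Consider Lior. Suppose Lior is a liar.
Then no assignment of the remaining roles makes every statement match its speaker's type — contradiction.
So Lior is a truth-teller.
With that fixed, Jamal's statement is true, so Jamal is a truth-teller.
With that fixed, Dana's statement is true, so Dana is a truth-teller.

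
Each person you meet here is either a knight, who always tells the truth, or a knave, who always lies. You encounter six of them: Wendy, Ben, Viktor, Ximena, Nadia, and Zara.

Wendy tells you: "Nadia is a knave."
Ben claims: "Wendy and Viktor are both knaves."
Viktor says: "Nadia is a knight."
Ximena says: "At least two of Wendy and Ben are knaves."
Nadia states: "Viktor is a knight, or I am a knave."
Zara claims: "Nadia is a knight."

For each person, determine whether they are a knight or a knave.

Consider Wendy. Suppose Wendy is a knight.
Then no assignment of the remaining roles makes every statement match its speaker's type — contradiction.
So Wendy is a knave.
Consider Ben. Suppose Ben is a knight.
Then no assignment of the remaining roles makes every statement match its speaker's type — contradiction.
So Ben is a knave.
With that fixed, Ximena's statement is true, so Ximena is a knight.
Consider Viktor. Suppose Viktor is a knave.
Then Ben's statement comes out true, contradicting Ben being a knave.
So Viktor is a knight.
With that fixed, Nadia's statement is true, so Nadia is a knight.
With that fixed, Zara's statement is true, so Zara is a knight.

Wendy: knave, Ben: knave, Viktor: knight, Ximena: knight, Nadia: knight, Zara: knight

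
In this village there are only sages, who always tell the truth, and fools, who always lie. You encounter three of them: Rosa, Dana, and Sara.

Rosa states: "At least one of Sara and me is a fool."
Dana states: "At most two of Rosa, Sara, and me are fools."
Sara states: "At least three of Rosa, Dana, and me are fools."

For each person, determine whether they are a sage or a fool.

Rosa: sage, Dana: sage, Sara: fool

Consider Rosa. Suppose Rosa is a fool.
Then Rosa's own statement would have to be false, but it can't be — contradiction.
So Rosa is a sage.
With that fixed, Dana's statement is true, so Dana is a sage.
With that fixed, Sara's statement is false, so Sara is a fool.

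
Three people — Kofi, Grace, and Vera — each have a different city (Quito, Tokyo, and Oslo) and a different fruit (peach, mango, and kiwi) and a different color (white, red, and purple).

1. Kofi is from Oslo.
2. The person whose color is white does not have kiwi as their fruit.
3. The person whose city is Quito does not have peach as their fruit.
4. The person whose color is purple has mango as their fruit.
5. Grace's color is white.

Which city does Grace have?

Clue 1 rules out Oslo for Grace's city.
With clues 1–5, Quito is impossible for Grace's city.
That leaves Tokyo.

Tokyo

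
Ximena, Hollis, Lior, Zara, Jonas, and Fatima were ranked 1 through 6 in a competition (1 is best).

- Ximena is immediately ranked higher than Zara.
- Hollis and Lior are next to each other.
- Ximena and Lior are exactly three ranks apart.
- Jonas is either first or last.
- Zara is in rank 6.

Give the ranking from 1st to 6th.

Jonas, Lior, Hollis, Fatima, Ximena, Zara

From clue 1: Ximena is in {1,2,3,4,5}.
From clues 1–4: Jonas is in {1,6}.
From clues 1–5: Jonas → rank 1, Lior → rank 2, Hollis → rank 3, Fatima → rank 4, Ximena → rank 5, Zara → rank 6.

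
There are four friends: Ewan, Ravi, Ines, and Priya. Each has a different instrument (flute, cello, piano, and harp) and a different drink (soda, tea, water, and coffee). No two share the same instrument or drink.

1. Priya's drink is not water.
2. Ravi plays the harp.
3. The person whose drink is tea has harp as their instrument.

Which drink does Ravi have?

tea

With clues 1–3, coffee, soda, and water are impossible for Ravi's drink.
That leaves tea.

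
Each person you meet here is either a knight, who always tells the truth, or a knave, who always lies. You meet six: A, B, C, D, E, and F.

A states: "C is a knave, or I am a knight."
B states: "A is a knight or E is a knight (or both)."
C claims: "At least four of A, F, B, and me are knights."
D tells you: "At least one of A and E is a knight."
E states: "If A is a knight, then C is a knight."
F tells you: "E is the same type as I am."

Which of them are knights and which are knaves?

A: knight, B: knight, C: knight, D: knight, E: knight, F: knight

Consider A. Suppose A is a knave.
Then no assignment of the remaining roles makes every statement match its speaker's type — contradiction.
So A is a knight.
With that fixed, B's statement is true, so B is a knight.
With that fixed, D's statement is true, so D is a knight.
Consider C. Suppose C is a knave.
Then no assignment of the remaining roles makes every statement match its speaker's type — contradiction.
So C is a knight.
With that fixed, E's statement is true, so E is a knight.
Consider F. Suppose F is a knave.
Then C's statement comes out false, contradicting C being a knight.
So F is a knight.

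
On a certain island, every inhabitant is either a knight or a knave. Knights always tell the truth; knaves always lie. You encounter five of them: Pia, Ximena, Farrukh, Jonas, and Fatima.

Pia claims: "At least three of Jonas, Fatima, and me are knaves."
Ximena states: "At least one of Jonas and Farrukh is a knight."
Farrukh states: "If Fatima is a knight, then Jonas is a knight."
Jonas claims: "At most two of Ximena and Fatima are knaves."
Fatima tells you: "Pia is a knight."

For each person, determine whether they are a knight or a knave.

Pia: knave, Ximena: knight, Farrukh: knight, Jonas: knight, Fatima: knave

Regardless of anyone's role, Jonas's statement is true, so Jonas is a knight.
With that fixed, Pia's statement is false, so Pia is a knave.
With that fixed, Ximena's statement is true, so Ximena is a knight.
With that fixed, Farrukh's statement is true, so Farrukh is a knight.
With that fixed, Fatima's statement is false, so Fatima is a knave.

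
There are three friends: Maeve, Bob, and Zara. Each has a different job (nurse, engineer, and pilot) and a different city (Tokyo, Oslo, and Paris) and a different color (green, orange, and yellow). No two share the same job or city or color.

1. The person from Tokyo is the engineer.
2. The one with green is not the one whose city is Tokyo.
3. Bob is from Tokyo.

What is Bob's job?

engineer

With clues 1–3, nurse and pilot are impossible for Bob's job.
That leaves engineer.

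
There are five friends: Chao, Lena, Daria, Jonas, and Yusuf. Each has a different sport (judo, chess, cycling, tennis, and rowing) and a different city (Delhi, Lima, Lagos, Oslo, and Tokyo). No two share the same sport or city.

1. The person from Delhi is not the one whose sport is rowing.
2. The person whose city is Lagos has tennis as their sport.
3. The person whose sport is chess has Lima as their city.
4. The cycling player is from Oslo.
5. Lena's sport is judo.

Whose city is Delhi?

Lena

With clues 1–5, Chao, Daria, Jonas, and Yusuf are impossible for the one with city Delhi.
That leaves Lena.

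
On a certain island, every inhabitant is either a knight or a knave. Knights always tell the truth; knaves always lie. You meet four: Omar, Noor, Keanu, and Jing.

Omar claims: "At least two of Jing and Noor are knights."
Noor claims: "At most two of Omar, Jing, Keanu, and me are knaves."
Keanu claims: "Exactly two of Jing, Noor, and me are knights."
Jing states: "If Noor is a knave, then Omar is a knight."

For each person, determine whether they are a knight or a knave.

Omar: knave, Noor: knave, Keanu: knave, Jing: knave

Consider Omar. Suppose Omar is a knight.
Then no assignment of the remaining roles makes every statement match its speaker's type — contradiction.
So Omar is a knave.
Consider Noor. Suppose Noor is a knight.
Then no assignment of the remaining roles makes every statement match its speaker's type — contradiction.
So Noor is a knave.
With that fixed, Jing's statement is false, so Jing is a knave.
With that fixed, Keanu's statement is false, so Keanu is a knave.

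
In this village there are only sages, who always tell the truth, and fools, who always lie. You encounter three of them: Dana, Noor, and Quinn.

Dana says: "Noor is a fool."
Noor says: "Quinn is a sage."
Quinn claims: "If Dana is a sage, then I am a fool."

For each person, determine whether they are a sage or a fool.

Consider Dana. Suppose Dana is a sage.
Then whichever role Quinn has, Quinn's statement has the wrong truth value — contradiction.
So Dana is a fool.
With that fixed, Quinn's statement is true, so Quinn is a sage.
With that fixed, Noor's statement is true, so Noor is a sage.

Dana: fool, Noor: sage, Quinn: sage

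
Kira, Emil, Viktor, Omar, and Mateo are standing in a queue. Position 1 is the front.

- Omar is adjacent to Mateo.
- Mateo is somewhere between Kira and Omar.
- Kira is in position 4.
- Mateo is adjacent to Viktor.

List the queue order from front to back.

From clues 1–2: Mateo is in {2,3,4}.
From clues 1–3: Kira → position 4.
From clues 1–4: Omar → position 1, Mateo → position 2, Viktor → position 3, Emil → position 5.

Omar, Mateo, Viktor, Kira, Emil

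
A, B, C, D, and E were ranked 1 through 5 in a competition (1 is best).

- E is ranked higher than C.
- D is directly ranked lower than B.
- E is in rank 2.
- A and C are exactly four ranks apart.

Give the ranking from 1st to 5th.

From clue 1: C is in {2,3,4,5}.
From clues 1–2: B is in {1,2,3,4}.
From clues 1–3: A → rank 1, E → rank 2.
From clues 1–4: B → rank 3, D → rank 4, C → rank 5.

A, E, B, D, C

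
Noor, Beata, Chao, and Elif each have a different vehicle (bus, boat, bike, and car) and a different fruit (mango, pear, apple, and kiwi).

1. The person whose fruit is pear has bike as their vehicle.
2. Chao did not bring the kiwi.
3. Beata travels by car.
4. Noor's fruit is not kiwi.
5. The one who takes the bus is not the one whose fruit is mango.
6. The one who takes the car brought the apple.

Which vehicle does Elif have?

With clues 1–3, car is impossible for Elif's vehicle.
With clues 1–6, bike and boat are impossible for Elif's vehicle.
That leaves bus.

bus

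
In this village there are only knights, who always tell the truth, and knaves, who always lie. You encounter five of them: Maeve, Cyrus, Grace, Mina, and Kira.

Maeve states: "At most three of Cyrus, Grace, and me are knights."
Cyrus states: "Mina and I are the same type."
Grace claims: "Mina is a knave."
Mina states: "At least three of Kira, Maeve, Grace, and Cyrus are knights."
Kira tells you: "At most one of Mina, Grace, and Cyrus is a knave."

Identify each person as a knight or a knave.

Maeve: knight, Cyrus: knight, Grace: knave, Mina: knight, Kira: knight

Regardless of anyone's role, Maeve's statement is true, so Maeve is a knight.
Consider Cyrus. Suppose Cyrus is a knave.
Then no assignment of the remaining roles makes every statement match its speaker's type — contradiction.
So Cyrus is a knight.
Consider Grace. Suppose Grace is a knight.
Then no assignment of the remaining roles makes every statement match its speaker's type — contradiction.
So Grace is a knave.
Consider Mina. Suppose Mina is a knave.
Then Cyrus's statement comes out false, contradicting Cyrus being a knight.
So Mina is a knight.
With that fixed, Kira's statement is true, so Kira is a knight.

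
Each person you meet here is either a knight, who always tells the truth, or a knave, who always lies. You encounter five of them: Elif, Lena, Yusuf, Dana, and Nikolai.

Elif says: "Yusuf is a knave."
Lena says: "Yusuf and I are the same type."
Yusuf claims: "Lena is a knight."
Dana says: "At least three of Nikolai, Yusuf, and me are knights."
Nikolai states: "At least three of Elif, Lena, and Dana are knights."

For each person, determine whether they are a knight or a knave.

Elif: knave, Lena: knight, Yusuf: knight, Dana: knave, Nikolai: knave

Consider Elif. Suppose Elif is a knight.
Then no assignment of the remaining roles makes every statement match its speaker's type — contradiction.
So Elif is a knave.
With that fixed, Nikolai's statement is false, so Nikolai is a knave.
With that fixed, Dana's statement is false, so Dana is a knave.
Consider Lena. Suppose Lena is a knave.
Then no assignment of the remaining roles makes every statement match its speaker's type — contradiction.
So Lena is a knight.
With that fixed, Yusuf's statement is true, so Yusuf is a knight.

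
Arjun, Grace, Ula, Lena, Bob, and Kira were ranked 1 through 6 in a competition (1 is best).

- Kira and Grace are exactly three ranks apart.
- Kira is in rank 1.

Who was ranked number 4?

With clues 1–2, Arjun, Bob, Kira, Lena, and Ula are ruled out for rank 4.
So rank 4 is Grace.

Grace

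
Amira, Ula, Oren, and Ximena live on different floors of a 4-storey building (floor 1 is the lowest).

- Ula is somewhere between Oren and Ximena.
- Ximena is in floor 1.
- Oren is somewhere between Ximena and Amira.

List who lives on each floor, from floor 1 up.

From clue 1: Ula is in {2,3}.
From clues 1–2: Ximena → floor 1.
From clues 1–3: Ula → floor 2, Oren → floor 3, Amira → floor 4.

Ximena, Ula, Oren, Amira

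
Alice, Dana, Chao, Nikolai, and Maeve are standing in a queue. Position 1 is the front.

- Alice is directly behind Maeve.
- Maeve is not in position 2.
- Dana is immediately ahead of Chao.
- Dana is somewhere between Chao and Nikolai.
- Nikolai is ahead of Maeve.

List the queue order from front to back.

Nikolai, Dana, Chao, Maeve, Alice

From clue 1: Alice is in {2,3,4,5}.
From clues 1–2: Alice is in {2,4,5}.
From clues 1–4: Alice is in {2,5}.
From clues 1–5: Nikolai → position 1, Dana → position 2, Chao → position 3, Maeve → position 4, Alice → position 5.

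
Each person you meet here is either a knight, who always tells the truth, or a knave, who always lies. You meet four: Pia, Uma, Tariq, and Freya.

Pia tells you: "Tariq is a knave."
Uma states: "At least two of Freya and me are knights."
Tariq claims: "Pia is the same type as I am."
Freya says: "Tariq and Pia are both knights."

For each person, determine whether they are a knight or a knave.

Pia: knight, Uma: knave, Tariq: knave, Freya: knave

Consider Pia. Suppose Pia is a knave.
Then whichever role Tariq has, Tariq's statement has the wrong truth value — contradiction.
So Pia is a knight.
Consider Uma. Suppose Uma is a knight.
Then no assignment of the remaining roles makes every statement match its speaker's type — contradiction.
So Uma is a knave.
Consider Tariq. Suppose Tariq is a knight.
Then Pia's statement comes out false, contradicting Pia being a knight.
So Tariq is a knave.
With that fixed, Freya's statement is false, so Freya is a knave.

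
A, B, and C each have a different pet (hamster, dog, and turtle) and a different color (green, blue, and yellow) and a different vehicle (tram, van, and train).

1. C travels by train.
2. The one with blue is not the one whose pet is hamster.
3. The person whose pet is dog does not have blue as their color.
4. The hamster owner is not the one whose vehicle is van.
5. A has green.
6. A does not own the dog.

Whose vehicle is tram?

A

Clue 1 rules out C for the one with vehicle tram.
With clues 1–6, B is impossible for the one with vehicle tram.
That leaves A.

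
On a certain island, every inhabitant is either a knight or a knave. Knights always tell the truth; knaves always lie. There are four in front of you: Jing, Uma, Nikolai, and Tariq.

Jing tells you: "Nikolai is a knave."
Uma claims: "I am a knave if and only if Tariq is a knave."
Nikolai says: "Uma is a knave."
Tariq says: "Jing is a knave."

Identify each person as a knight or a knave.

Jing: knave, Uma: knave, Nikolai: knight, Tariq: knight

Consider Jing. Suppose Jing is a knight.
Then no assignment of the remaining roles makes every statement match its speaker's type — contradiction.
So Jing is a knave.
With that fixed, Tariq's statement is true, so Tariq is a knight.
Consider Uma. Suppose Uma is a knight.
Then no assignment of the remaining roles makes every statement match its speaker's type — contradiction.
So Uma is a knave.
With that fixed, Nikolai's statement is true, so Nikolai is a knight.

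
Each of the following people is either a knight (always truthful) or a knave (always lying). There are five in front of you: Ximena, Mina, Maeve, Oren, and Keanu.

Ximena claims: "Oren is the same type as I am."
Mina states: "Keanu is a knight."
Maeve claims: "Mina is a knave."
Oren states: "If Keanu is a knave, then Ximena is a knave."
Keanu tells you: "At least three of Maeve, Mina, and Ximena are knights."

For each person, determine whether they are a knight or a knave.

Consider Ximena. Suppose Ximena is a knight.
Then no assignment of the remaining roles makes every statement match its speaker's type — contradiction.
So Ximena is a knave.
With that fixed, Oren's statement is true, so Oren is a knight.
With that fixed, Keanu's statement is false, so Keanu is a knave.
With that fixed, Mina's statement is false, so Mina is a knave.
With that fixed, Maeve's statement is true, so Maeve is a knight.

Ximena: knave, Mina: knave, Maeve: knight, Oren: knight, Keanu: knave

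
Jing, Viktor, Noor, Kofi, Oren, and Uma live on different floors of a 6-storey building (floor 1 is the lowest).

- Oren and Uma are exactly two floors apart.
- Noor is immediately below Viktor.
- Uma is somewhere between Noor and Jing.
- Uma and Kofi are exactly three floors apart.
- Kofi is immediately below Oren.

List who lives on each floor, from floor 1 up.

Kofi, Oren, Jing, Uma, Noor, Viktor

From clues 1–2: Viktor is in {2,3,5,6}.
From clues 1–4: Kofi is in {1,6}.
From clues 1–5: Kofi → floor 1, Oren → floor 2, Jing → floor 3, Uma → floor 4, Noor → floor 5, Viktor → floor 6.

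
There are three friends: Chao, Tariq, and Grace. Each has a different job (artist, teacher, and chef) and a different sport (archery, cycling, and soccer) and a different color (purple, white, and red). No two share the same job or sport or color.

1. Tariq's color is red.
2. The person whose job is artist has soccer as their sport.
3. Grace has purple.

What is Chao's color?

white

Clue 1 rules out red for Chao's color.
With clues 1–3, purple is impossible for Chao's color.
That leaves white.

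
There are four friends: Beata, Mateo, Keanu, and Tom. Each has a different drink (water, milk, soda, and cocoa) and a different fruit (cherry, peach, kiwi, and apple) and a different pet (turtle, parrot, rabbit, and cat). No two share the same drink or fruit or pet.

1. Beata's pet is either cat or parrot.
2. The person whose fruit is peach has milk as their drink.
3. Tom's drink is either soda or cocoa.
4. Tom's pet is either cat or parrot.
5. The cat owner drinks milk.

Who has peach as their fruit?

Beata

With clues 1–3, Tom is impossible for the one with fruit peach.
With clues 1–5, Keanu and Mateo are impossible for the one with fruit peach.
That leaves Beata.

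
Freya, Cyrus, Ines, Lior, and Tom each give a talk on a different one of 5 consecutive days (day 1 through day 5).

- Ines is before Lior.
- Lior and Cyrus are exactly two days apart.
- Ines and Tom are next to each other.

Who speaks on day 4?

Freya

With clues 1–3, Cyrus, Ines, Lior, and Tom are ruled out for day 4.
So day 4 is Freya.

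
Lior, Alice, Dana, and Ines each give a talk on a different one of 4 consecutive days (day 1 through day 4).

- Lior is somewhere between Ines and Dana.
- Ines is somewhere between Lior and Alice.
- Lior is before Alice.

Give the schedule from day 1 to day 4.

Dana, Lior, Ines, Alice

From clue 1: Lior is in {2,3}.
From clues 1–3: Dana → day 1, Lior → day 2, Ines → day 3, Alice → day 4.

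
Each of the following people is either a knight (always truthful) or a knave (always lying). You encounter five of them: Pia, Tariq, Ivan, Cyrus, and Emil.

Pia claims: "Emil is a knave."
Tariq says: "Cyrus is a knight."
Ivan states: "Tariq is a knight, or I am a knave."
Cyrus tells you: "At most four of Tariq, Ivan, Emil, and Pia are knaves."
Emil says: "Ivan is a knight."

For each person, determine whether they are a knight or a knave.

Pia: knave, Tariq: knight, Ivan: knight, Cyrus: knight, Emil: knight

Regardless of anyone's role, Cyrus's statement is true, so Cyrus is a knight.
With that fixed, Tariq's statement is true, so Tariq is a knight.
With that fixed, Ivan's statement is true, so Ivan is a knight.
With that fixed, Emil's statement is true, so Emil is a knight.
With that fixed, Pia's statement is false, so Pia is a knave.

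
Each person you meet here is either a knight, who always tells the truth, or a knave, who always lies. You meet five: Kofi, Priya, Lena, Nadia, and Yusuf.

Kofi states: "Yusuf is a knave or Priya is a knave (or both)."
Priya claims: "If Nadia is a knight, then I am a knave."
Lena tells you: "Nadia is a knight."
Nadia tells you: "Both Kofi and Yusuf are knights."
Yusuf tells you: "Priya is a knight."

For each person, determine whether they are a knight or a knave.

Kofi: knave, Priya: knight, Lena: knave, Nadia: knave, Yusuf: knight

Consider Kofi. Suppose Kofi is a knight.
Then no assignment of the remaining roles makes every statement match its speaker's type — contradiction.
So Kofi is a knave.
With that fixed, Nadia's statement is false, so Nadia is a knave.
With that fixed, Priya's statement is true, so Priya is a knight.
With that fixed, Lena's statement is false, so Lena is a knave.
With that fixed, Yusuf's statement is true, so Yusuf is a knight.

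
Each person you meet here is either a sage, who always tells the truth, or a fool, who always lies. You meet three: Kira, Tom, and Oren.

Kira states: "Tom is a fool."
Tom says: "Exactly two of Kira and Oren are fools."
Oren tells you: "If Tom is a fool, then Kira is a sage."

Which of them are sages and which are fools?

Consider Kira. Suppose Kira is a fool.
Then no assignment of the remaining roles makes every statement match its speaker's type — contradiction.
So Kira is a sage.
With that fixed, Tom's statement is false, so Tom is a fool.
With that fixed, Oren's statement is true, so Oren is a sage.

Kira: sage, Tom: fool, Oren: sage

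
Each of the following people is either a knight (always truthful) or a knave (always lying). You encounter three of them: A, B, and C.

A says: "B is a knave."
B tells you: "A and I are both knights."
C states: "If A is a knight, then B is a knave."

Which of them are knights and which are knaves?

Consider A. Suppose A is a knave.
Then no assignment of the remaining roles makes every statement match its speaker's type — contradiction.
So A is a knight.
Consider B. Suppose B is a knight.
Then A's statement comes out false, contradicting A being a knight.
So B is a knave.
With that fixed, C's statement is true, so C is a knight.

A: knight, B: knave, C: knight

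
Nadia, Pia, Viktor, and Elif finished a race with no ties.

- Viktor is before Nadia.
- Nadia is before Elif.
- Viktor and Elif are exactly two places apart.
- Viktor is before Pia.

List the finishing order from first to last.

Viktor, Nadia, Elif, Pia

From clue 1: Nadia is in {2,3,4}.
From clues 1–2: Nadia is in {2,3}.
From clues 1–4: Viktor → place 1, Nadia → place 2, Elif → place 3, Pia → place 4.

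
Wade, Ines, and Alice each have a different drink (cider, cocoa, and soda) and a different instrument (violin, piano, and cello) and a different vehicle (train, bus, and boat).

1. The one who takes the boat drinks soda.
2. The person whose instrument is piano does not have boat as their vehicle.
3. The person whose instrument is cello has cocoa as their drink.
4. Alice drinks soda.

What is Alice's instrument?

violin

With clues 1–4, cello and piano are impossible for Alice's instrument.
That leaves violin.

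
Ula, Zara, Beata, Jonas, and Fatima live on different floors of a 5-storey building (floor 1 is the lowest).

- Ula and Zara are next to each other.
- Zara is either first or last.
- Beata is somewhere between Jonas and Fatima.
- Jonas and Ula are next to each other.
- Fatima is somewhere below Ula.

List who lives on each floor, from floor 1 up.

From clues 1–2: Ula is in {2,4}.
From clues 1–4: Jonas → floor 3.
From clues 1–5: Fatima → floor 1, Beata → floor 2, Ula → floor 4, Zara → floor 5.

Fatima, Beata, Jonas, Ula, Zara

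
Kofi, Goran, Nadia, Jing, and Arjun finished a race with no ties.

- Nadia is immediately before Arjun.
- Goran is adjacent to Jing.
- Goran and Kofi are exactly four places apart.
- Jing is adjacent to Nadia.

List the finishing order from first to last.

From clue 1: Nadia is in {1,2,3,4}.
From clues 1–2: Kofi is in {1,3,5}.
From clues 1–3: Kofi is in {1,5}.
From clues 1–4: Goran → place 1, Jing → place 2, Nadia → place 3, Arjun → place 4, Kofi → place 5.

Goran, Jing, Nadia, Arjun, Kofi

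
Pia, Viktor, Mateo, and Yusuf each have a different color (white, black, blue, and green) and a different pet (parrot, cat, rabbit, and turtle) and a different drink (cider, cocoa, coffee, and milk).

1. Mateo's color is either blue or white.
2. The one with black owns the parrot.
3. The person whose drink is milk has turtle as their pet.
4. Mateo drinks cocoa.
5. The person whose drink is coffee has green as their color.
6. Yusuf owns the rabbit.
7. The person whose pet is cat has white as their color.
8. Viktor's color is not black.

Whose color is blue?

With clues 1–6, Yusuf is impossible for the one with color blue.
With clues 1–7, Mateo is impossible for the one with color blue.
With clues 1–8, Pia is impossible for the one with color blue.
That leaves Viktor.

Viktor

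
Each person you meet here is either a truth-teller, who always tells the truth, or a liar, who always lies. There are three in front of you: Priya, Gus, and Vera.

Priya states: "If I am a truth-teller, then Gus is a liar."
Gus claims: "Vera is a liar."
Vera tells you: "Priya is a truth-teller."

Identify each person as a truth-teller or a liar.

Consider Priya. Suppose Priya is a liar.
Then Priya's own statement would have to be false, but it can't be — contradiction.
So Priya is a truth-teller.
With that fixed, Vera's statement is true, so Vera is a truth-teller.
With that fixed, Gus's statement is false, so Gus is a liar.

Priya: truth-teller, Gus: liar, Vera: truth-teller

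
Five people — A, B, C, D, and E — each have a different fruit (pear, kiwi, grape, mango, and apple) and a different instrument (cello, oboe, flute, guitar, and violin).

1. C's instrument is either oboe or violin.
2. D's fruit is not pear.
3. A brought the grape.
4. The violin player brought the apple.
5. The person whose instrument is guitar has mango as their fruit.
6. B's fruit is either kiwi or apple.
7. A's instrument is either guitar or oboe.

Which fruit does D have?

With clues 1–2, pear is impossible for D's fruit.
With clues 1–3, grape is impossible for D's fruit.
With clues 1–7, apple and kiwi are impossible for D's fruit.
That leaves mango.

mango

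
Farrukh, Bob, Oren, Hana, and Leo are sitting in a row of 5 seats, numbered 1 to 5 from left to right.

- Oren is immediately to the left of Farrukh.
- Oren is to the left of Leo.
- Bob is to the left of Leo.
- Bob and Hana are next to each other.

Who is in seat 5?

Leo

With clue 1, Oren is ruled out for seat 5.
With clues 1–2, Farrukh is ruled out for seat 5.
With clues 1–3, Bob is ruled out for seat 5.
With clues 1–4, Hana is ruled out for seat 5.
So seat 5 is Leo.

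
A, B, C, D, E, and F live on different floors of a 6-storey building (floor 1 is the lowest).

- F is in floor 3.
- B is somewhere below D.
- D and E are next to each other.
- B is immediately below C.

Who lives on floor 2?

With clue 1, F is ruled out for floor 2.
With clues 1–3, D and E are ruled out for floor 2.
With clues 1–4, A and B are ruled out for floor 2.
So floor 2 is C.

C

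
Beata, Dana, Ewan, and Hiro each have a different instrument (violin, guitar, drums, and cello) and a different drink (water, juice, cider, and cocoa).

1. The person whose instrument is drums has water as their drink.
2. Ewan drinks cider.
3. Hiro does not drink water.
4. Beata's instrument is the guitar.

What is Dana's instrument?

drums

With clues 1–4, cello, guitar, and violin are impossible for Dana's instrument.
That leaves drums.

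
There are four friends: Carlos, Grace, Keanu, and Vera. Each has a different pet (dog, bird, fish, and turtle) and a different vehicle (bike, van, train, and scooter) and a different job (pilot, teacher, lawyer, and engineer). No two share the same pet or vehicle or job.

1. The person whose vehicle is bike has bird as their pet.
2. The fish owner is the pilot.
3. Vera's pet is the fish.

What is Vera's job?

With clues 1–3, engineer, lawyer, and teacher are impossible for Vera's job.
That leaves pilot.

pilot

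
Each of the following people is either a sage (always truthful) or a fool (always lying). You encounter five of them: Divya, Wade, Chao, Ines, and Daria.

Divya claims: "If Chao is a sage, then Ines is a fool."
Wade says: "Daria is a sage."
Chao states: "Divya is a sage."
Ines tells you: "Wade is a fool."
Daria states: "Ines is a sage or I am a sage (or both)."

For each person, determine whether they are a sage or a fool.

Consider Divya. Suppose Divya is a fool.
Then no assignment of the remaining roles makes every statement match its speaker's type — contradiction.
So Divya is a sage.
With that fixed, Chao's statement is true, so Chao is a sage.
Consider Wade. Suppose Wade is a fool.
Then no assignment of the remaining roles makes every statement match its speaker's type — contradiction.
So Wade is a sage.
With that fixed, Ines's statement is false, so Ines is a fool.
Consider Daria. Suppose Daria is a fool.
Then Wade's statement comes out false, contradicting Wade being a sage.
So Daria is a sage.

Divya: sage, Wade: sage, Chao: sage, Ines: fool, Daria: sage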